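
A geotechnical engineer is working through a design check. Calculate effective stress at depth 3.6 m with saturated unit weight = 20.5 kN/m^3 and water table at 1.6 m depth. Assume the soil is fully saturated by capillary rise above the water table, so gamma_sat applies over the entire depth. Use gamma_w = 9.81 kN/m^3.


Total stress = gamma_sat * depth
sigma = 20.5 * 3.6 = 73.8 kPa
Pore water pressure u = gamma_w * (depth - d_wt)
u = 9.81 * (3.6 - 1.6) = 19.62 kPa
Effective stress = sigma - u
sigma' = 73.8 - 19.62 = 54.18 kPa


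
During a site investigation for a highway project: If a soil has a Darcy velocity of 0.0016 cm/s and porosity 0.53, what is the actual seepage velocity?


Result: 0.00302 cm/s

Derivation:
Using v_s = v_d / n
v_s = 0.0016 / 0.53
v_s = 0.00302 cm/s


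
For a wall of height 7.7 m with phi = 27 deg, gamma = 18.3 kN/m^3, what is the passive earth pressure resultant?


Compute passive earth pressure coefficient:
Kp = tan^2(45 + phi/2) = tan^2(58.5) = 2.66294
Compute passive force:
Pp = 0.5 * Kp * gamma * H^2
Pp = 0.5 * 2.66294 * 18.3 * 7.7^2
Pp = 1444.65 kN/m


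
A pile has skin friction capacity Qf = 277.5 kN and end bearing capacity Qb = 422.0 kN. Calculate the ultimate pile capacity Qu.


Result: 699.5 kN

Derivation:
Using Qu = Qf + Qb
Qu = 277.5 + 422.0
Qu = 699.5 kN


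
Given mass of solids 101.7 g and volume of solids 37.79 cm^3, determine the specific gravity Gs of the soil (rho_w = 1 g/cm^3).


Result: 2.691

Derivation:
Using Gs = m_s / (V_s * rho_w)
Since rho_w = 1 g/cm^3:
Gs = 101.7 / 37.79
Gs = 2.691


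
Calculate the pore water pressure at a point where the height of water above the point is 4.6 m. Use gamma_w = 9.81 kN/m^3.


Using u = gamma_w * h_w
u = 9.81 * 4.6
u = 45.13 kPa


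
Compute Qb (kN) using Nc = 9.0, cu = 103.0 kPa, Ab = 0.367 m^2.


Using Qb = Nc * cu * Ab
Qb = 9.0 * 103.0 * 0.367
Qb = 340.21 kN


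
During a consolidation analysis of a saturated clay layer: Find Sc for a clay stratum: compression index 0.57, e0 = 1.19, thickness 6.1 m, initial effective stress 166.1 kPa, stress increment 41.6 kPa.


Result: 0.1541 m

Derivation:
Using Sc = Cc * H / (1 + e0) * log10((sigma0 + delta_sigma) / sigma0)
Stress ratio = (166.1 + 41.6) / 166.1 = 1.25045
log10(1.25045) = 0.0970669
Cc * H / (1 + e0) = 0.57 * 6.1 / (1 + 1.19) = 1.58767
Sc = 1.58767 * 0.0970669
Sc = 0.1541 m


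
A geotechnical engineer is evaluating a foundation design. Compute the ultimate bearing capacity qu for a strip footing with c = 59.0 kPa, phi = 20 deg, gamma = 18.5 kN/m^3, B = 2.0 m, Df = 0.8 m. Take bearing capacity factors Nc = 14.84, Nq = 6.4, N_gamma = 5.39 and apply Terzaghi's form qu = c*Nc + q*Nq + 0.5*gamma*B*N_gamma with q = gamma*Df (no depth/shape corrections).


Compute qu = c*Nc + gamma*Df*Nq + 0.5*gamma*B*N_gamma
Term 1: 59.0 * 14.84 = 875.56
Term 2: 18.5 * 0.8 * 6.4 = 94.72
Term 3: 0.5 * 18.5 * 2.0 * 5.39 = 99.715
qu = 875.56 + 94.72 + 99.715
qu = 1070.0 kPa


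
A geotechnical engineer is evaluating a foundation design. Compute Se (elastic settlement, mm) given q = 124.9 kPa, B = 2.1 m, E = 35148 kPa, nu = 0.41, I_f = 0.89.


Using Se = q * B * (1 - nu^2) * I_f / E
1 - nu^2 = 1 - 0.41^2 = 0.8319
Se = 124.9 * 2.1 * 0.8319 * 0.89 / 35148
Se = 0.005525 m
Convert to mm: Se = 0.005525 * 1000 = 5.525 mm


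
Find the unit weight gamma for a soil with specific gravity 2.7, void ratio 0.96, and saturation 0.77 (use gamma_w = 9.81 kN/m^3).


Using gamma = gamma_w * (Gs + S*e) / (1 + e)
Numerator: Gs + S*e = 2.7 + 0.77*0.96 = 3.4392
Denominator: 1 + e = 1 + 0.96 = 1.96
gamma = 9.81 * 3.4392 / 1.96
gamma = 17.214 kN/m^3


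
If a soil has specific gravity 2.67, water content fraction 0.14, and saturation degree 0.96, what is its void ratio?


Using the relation e = Gs * w / S
e = 2.67 * 0.14 / 0.96
e = 0.3894


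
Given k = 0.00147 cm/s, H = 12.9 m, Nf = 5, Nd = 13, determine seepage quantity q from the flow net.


Convert k to m/s for unit consistency with H:
k = 0.00147 cm/s = 0.00147 / 100 m/s = 1.47e-05 m/s
Using q = k * H * Nf / Nd
Nf / Nd = 5 / 13 = 0.3846
q = 1.47e-05 * 12.9 * 0.3846
q = 7.293e-05 m^3/s per m


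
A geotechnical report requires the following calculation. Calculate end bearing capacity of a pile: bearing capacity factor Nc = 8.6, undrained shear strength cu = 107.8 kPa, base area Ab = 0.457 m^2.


Using Qb = Nc * cu * Ab
Qb = 8.6 * 107.8 * 0.457
Qb = 423.68 kN


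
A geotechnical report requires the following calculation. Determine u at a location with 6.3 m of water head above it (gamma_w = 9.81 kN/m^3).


Using u = gamma_w * h_w
u = 9.81 * 6.3
u = 61.8 kPa


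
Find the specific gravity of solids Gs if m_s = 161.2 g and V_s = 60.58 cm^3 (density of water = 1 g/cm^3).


Result: 2.661

Derivation:
Using Gs = m_s / (V_s * rho_w)
Since rho_w = 1 g/cm^3:
Gs = 161.2 / 60.58
Gs = 2.661


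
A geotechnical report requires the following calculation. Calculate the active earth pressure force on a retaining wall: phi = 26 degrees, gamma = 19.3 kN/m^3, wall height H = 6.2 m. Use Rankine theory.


Compute active earth pressure coefficient:
Ka = tan^2(45 - phi/2) = tan^2(32.0) = 0.390462
Compute active force:
Pa = 0.5 * Ka * gamma * H^2
Pa = 0.5 * 0.390462 * 19.3 * 6.2^2
Pa = 144.84 kN/m


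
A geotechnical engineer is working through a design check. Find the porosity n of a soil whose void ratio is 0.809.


Result: 0.4472

Derivation:
Using the relation n = e / (1 + e)
n = 0.809 / (1 + 0.809)
n = 0.809 / 1.809
n = 0.4472


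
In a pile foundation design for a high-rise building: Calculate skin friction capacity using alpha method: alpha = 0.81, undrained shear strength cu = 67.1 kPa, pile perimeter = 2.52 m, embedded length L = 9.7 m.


Result: 1328.56 kN

Derivation:
Using Qs = alpha * cu * perimeter * L
Qs = 0.81 * 67.1 * 2.52 * 9.7
Qs = 1328.56 kN


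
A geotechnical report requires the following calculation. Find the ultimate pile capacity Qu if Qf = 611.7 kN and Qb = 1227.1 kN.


Result: 1838.8 kN

Derivation:
Using Qu = Qf + Qb
Qu = 611.7 + 1227.1
Qu = 1838.8 kN


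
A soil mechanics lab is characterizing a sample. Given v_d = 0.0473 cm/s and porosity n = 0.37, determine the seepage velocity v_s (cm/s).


Using v_s = v_d / n
v_s = 0.0473 / 0.37
v_s = 0.12784 cm/s


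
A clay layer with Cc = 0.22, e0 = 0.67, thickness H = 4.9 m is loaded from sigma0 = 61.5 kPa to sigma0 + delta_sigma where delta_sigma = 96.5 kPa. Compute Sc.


Result: 0.2645 m

Derivation:
Using Sc = Cc * H / (1 + e0) * log10((sigma0 + delta_sigma) / sigma0)
Stress ratio = (61.5 + 96.5) / 61.5 = 2.56911
log10(2.56911) = 0.409782
Cc * H / (1 + e0) = 0.22 * 4.9 / (1 + 0.67) = 0.645509
Sc = 0.645509 * 0.409782
Sc = 0.2645 m


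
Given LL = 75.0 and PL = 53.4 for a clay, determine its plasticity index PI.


Using PI = LL - PL
PI = 75.0 - 53.4
PI = 21.6


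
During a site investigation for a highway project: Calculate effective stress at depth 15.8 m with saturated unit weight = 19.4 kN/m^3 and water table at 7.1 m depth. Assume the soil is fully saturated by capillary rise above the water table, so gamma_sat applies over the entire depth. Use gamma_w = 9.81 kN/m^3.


Total stress = gamma_sat * depth
sigma = 19.4 * 15.8 = 306.52 kPa
Pore water pressure u = gamma_w * (depth - d_wt)
u = 9.81 * (15.8 - 7.1) = 85.347 kPa
Effective stress = sigma - u
sigma' = 306.52 - 85.347 = 221.17 kPa


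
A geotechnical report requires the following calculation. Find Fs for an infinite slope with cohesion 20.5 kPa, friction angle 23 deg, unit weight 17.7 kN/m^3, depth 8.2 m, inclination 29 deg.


Using Fs = c / (gamma*H*sin(beta)*cos(beta)) + tan(phi)/tan(beta)
Cohesion contribution = 20.5 / (17.7*8.2*sin(29)*cos(29))
Cohesion contribution = 0.333101
Friction contribution = tan(23)/tan(29) = 0.765773
Fs = 0.333101 + 0.765773
Fs = 1.099


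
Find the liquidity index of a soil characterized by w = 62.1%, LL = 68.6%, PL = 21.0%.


Result: 0.863

Derivation:
First compute the plasticity index:
PI = LL - PL = 68.6 - 21.0 = 47.6
Then compute the liquidity index:
LI = (w - PL) / PI
LI = (62.1 - 21.0) / 47.6
LI = 0.863


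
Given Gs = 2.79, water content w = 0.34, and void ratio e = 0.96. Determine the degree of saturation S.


Using S = Gs * w / e
S = 2.79 * 0.34 / 0.96
S = 0.9881


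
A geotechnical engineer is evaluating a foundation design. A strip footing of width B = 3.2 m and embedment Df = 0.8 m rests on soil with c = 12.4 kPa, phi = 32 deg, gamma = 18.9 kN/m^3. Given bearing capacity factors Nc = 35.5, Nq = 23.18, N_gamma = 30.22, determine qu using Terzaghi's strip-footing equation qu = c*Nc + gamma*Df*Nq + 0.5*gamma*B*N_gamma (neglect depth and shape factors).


Result: 1704.53 kPa

Derivation:
Compute qu = c*Nc + gamma*Df*Nq + 0.5*gamma*B*N_gamma
Term 1: 12.4 * 35.5 = 440.2
Term 2: 18.9 * 0.8 * 23.18 = 350.4816
Term 3: 0.5 * 18.9 * 3.2 * 30.22 = 913.8528
qu = 440.2 + 350.4816 + 913.8528
qu = 1704.53 kPa


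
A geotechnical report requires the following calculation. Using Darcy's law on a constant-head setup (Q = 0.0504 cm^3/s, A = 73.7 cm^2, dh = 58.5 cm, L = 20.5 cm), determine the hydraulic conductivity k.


Compute hydraulic gradient:
i = dh / L = 58.5 / 20.5 = 2.85366
Then apply Darcy's law:
k = Q / (A * i)
k = 0.0504 / (73.7 * 2.85366)
k = 0.0504 / 210.315
k = 0.00024 cm/s


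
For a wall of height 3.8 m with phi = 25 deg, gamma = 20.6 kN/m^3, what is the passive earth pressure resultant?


Compute passive earth pressure coefficient:
Kp = tan^2(45 + phi/2) = tan^2(57.5) = 2.463913
Compute passive force:
Pp = 0.5 * Kp * gamma * H^2
Pp = 0.5 * 2.463913 * 20.6 * 3.8^2
Pp = 366.46 kN/m


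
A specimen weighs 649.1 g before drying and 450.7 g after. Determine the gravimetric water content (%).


Result: 44.02 %

Derivation:
Using w = (m_wet - m_dry) / m_dry * 100
m_wet - m_dry = 649.1 - 450.7 = 198.4 g
w = 198.4 / 450.7 * 100
w = 44.02 %


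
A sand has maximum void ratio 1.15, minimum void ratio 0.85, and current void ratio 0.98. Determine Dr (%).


Using Dr = (e_max - e) / (e_max - e_min) * 100
e_max - e = 1.15 - 0.98 = 0.17
e_max - e_min = 1.15 - 0.85 = 0.3
Dr = 0.17 / 0.3 * 100
Dr = 56.67 %


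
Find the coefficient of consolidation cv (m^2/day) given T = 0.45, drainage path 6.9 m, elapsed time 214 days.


Using cv = T * H_dr^2 / t
H_dr^2 = 6.9^2 = 47.61
cv = 0.45 * 47.61 / 214
cv = 0.10011 m^2/day


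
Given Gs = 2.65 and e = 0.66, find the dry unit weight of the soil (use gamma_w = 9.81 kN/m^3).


Using gamma_d = Gs * gamma_w / (1 + e)
gamma_d = 2.65 * 9.81 / (1 + 0.66)
gamma_d = 2.65 * 9.81 / 1.66
gamma_d = 15.661 kN/m^3


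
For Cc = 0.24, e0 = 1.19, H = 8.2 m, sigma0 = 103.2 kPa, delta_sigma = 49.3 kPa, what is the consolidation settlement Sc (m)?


Result: 0.1524 m

Derivation:
Using Sc = Cc * H / (1 + e0) * log10((sigma0 + delta_sigma) / sigma0)
Stress ratio = (103.2 + 49.3) / 103.2 = 1.47771
log10(1.47771) = 0.16959
Cc * H / (1 + e0) = 0.24 * 8.2 / (1 + 1.19) = 0.89863
Sc = 0.89863 * 0.16959
Sc = 0.1524 m


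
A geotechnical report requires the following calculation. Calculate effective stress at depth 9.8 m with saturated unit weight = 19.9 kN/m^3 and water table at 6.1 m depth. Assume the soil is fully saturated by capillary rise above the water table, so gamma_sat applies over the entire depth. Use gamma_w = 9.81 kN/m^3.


Total stress = gamma_sat * depth
sigma = 19.9 * 9.8 = 195.02 kPa
Pore water pressure u = gamma_w * (depth - d_wt)
u = 9.81 * (9.8 - 6.1) = 36.297 kPa
Effective stress = sigma - u
sigma' = 195.02 - 36.297 = 158.72 kPa


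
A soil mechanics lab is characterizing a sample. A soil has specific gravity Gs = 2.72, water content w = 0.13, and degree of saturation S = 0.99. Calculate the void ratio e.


Using the relation e = Gs * w / S
e = 2.72 * 0.13 / 0.99
e = 0.3572


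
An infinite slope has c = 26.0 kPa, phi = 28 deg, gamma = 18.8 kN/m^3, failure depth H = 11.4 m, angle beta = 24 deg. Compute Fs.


Using Fs = c / (gamma*H*sin(beta)*cos(beta)) + tan(phi)/tan(beta)
Cohesion contribution = 26.0 / (18.8*11.4*sin(24)*cos(24))
Cohesion contribution = 0.326488
Friction contribution = tan(28)/tan(24) = 1.19424
Fs = 0.326488 + 1.19424
Fs = 1.521


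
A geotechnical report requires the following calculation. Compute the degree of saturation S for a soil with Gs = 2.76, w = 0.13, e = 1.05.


Using S = Gs * w / e
S = 2.76 * 0.13 / 1.05
S = 0.3417


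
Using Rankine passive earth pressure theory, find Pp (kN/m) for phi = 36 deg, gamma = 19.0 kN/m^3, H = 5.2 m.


Result: 989.46 kN/m

Derivation:
Compute passive earth pressure coefficient:
Kp = tan^2(45 + phi/2) = tan^2(63.0) = 3.85184
Compute passive force:
Pp = 0.5 * Kp * gamma * H^2
Pp = 0.5 * 3.85184 * 19.0 * 5.2^2
Pp = 989.46 kN/m


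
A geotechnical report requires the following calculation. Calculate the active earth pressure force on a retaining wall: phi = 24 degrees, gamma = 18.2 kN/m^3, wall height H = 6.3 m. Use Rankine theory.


Result: 152.32 kN/m

Derivation:
Compute active earth pressure coefficient:
Ka = tan^2(45 - phi/2) = tan^2(33.0) = 0.42173
Compute active force:
Pa = 0.5 * Ka * gamma * H^2
Pa = 0.5 * 0.42173 * 18.2 * 6.3^2
Pa = 152.32 kN/m


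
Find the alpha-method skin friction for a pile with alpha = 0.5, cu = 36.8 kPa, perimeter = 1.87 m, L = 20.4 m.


Using Qs = alpha * cu * perimeter * L
Qs = 0.5 * 36.8 * 1.87 * 20.4
Qs = 701.92 kN


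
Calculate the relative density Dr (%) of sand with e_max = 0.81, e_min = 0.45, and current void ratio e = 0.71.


Result: 27.78 %

Derivation:
Using Dr = (e_max - e) / (e_max - e_min) * 100
e_max - e = 0.81 - 0.71 = 0.1
e_max - e_min = 0.81 - 0.45 = 0.36
Dr = 0.1 / 0.36 * 100
Dr = 27.78 %


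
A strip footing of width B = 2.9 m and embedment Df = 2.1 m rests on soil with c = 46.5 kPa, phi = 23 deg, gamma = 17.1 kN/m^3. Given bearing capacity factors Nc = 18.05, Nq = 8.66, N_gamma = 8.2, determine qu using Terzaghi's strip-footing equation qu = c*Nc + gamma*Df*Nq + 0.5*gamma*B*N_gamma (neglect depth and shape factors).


Compute qu = c*Nc + gamma*Df*Nq + 0.5*gamma*B*N_gamma
Term 1: 46.5 * 18.05 = 839.325
Term 2: 17.1 * 2.1 * 8.66 = 310.9806
Term 3: 0.5 * 17.1 * 2.9 * 8.2 = 203.319
qu = 839.325 + 310.9806 + 203.319
qu = 1353.62 kPa


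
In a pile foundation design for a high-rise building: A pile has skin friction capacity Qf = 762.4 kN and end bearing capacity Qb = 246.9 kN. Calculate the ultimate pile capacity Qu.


Result: 1009.3 kN

Derivation:
Using Qu = Qf + Qb
Qu = 762.4 + 246.9
Qu = 1009.3 kN


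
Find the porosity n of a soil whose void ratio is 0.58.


Result: 0.3671

Derivation:
Using the relation n = e / (1 + e)
n = 0.58 / (1 + 0.58)
n = 0.58 / 1.58
n = 0.3671


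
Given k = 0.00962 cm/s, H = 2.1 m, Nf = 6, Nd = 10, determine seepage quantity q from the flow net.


Result: 0.0001212 m^3/s per m

Derivation:
Convert k to m/s for unit consistency with H:
k = 0.00962 cm/s = 0.00962 / 100 m/s = 9.62e-05 m/s
Using q = k * H * Nf / Nd
Nf / Nd = 6 / 10 = 0.6
q = 9.62e-05 * 2.1 * 0.6
q = 0.0001212 m^3/s per m


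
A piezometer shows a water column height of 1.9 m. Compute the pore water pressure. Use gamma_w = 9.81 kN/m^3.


Result: 18.64 kPa

Derivation:
Using u = gamma_w * h_w
u = 9.81 * 1.9
u = 18.64 kPa


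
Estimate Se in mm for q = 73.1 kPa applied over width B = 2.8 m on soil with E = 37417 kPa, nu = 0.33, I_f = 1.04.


Using Se = q * B * (1 - nu^2) * I_f / E
1 - nu^2 = 1 - 0.33^2 = 0.8911
Se = 73.1 * 2.8 * 0.8911 * 1.04 / 37417
Se = 0.005070 m
Convert to mm: Se = 0.005070 * 1000 = 5.07 mm


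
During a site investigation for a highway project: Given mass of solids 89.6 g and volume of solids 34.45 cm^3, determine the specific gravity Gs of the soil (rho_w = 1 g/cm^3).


Result: 2.601

Derivation:
Using Gs = m_s / (V_s * rho_w)
Since rho_w = 1 g/cm^3:
Gs = 89.6 / 34.45
Gs = 2.601


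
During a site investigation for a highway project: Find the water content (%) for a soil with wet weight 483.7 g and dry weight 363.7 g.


Using w = (m_wet - m_dry) / m_dry * 100
m_wet - m_dry = 483.7 - 363.7 = 120.0 g
w = 120.0 / 363.7 * 100
w = 32.99 %


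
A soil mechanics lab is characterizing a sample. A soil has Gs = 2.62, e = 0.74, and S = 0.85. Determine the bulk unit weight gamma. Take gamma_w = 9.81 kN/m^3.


Using gamma = gamma_w * (Gs + S*e) / (1 + e)
Numerator: Gs + S*e = 2.62 + 0.85*0.74 = 3.249
Denominator: 1 + e = 1 + 0.74 = 1.74
gamma = 9.81 * 3.249 / 1.74
gamma = 18.318 kN/m^3


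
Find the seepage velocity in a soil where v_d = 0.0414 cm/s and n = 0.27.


Using v_s = v_d / n
v_s = 0.0414 / 0.27
v_s = 0.15333 cm/s


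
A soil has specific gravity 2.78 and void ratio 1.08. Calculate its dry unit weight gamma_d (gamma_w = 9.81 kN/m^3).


Result: 13.111 kN/m^3

Derivation:
Using gamma_d = Gs * gamma_w / (1 + e)
gamma_d = 2.78 * 9.81 / (1 + 1.08)
gamma_d = 2.78 * 9.81 / 2.08
gamma_d = 13.111 kN/m^3


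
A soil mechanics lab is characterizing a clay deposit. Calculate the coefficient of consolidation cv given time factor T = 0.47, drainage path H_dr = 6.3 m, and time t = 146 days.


Using cv = T * H_dr^2 / t
H_dr^2 = 6.3^2 = 39.69
cv = 0.47 * 39.69 / 146
cv = 0.12777 m^2/day


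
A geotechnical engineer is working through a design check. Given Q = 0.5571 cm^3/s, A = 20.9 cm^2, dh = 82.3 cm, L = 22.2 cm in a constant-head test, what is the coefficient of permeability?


Result: 0.00719 cm/s

Derivation:
Compute hydraulic gradient:
i = dh / L = 82.3 / 22.2 = 3.70721
Then apply Darcy's law:
k = Q / (A * i)
k = 0.5571 / (20.9 * 3.70721)
k = 0.5571 / 77.4806
k = 0.00719 cm/s


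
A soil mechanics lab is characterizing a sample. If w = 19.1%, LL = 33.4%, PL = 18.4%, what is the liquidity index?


First compute the plasticity index:
PI = LL - PL = 33.4 - 18.4 = 15.0
Then compute the liquidity index:
LI = (w - PL) / PI
LI = (19.1 - 18.4) / 15.0
LI = 0.047


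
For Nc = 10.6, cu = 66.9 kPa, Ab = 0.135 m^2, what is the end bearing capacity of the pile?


Using Qb = Nc * cu * Ab
Qb = 10.6 * 66.9 * 0.135
Qb = 95.73 kN


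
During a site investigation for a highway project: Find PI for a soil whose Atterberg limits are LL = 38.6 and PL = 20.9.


Using PI = LL - PL
PI = 38.6 - 20.9
PI = 17.7


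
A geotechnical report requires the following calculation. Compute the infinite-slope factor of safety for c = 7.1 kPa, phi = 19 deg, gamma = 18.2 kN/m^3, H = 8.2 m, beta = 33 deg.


Using Fs = c / (gamma*H*sin(beta)*cos(beta)) + tan(phi)/tan(beta)
Cohesion contribution = 7.1 / (18.2*8.2*sin(33)*cos(33))
Cohesion contribution = 0.104153
Friction contribution = tan(19)/tan(33) = 0.530218
Fs = 0.104153 + 0.530218
Fs = 0.634


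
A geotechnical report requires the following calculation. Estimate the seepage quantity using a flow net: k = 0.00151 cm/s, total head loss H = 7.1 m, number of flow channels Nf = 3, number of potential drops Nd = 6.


Convert k to m/s for unit consistency with H:
k = 0.00151 cm/s = 0.00151 / 100 m/s = 1.51e-05 m/s
Using q = k * H * Nf / Nd
Nf / Nd = 3 / 6 = 0.5
q = 1.51e-05 * 7.1 * 0.5
q = 5.36e-05 m^3/s per m


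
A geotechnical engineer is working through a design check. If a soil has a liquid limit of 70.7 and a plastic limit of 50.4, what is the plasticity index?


Using PI = LL - PL
PI = 70.7 - 50.4
PI = 20.3


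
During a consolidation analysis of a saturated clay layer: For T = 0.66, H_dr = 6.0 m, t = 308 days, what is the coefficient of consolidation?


Result: 0.07714 m^2/day

Derivation:
Using cv = T * H_dr^2 / t
H_dr^2 = 6.0^2 = 36.0
cv = 0.66 * 36.0 / 308
cv = 0.07714 m^2/day


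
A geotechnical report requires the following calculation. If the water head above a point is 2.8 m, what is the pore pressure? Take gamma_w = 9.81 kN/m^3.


Result: 27.47 kPa

Derivation:
Using u = gamma_w * h_w
u = 9.81 * 2.8
u = 27.47 kPa


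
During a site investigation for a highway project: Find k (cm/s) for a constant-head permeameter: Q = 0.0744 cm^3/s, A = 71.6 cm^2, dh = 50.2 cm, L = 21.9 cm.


Compute hydraulic gradient:
i = dh / L = 50.2 / 21.9 = 2.29224
Then apply Darcy's law:
k = Q / (A * i)
k = 0.0744 / (71.6 * 2.29224)
k = 0.0744 / 164.124
k = 0.000453 cm/s


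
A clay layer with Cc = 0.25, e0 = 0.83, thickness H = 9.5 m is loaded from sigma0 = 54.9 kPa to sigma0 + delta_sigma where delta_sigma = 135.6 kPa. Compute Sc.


Using Sc = Cc * H / (1 + e0) * log10((sigma0 + delta_sigma) / sigma0)
Stress ratio = (54.9 + 135.6) / 54.9 = 3.46995
log10(3.46995) = 0.540323
Cc * H / (1 + e0) = 0.25 * 9.5 / (1 + 0.83) = 1.29781
Sc = 1.29781 * 0.540323
Sc = 0.7012 m


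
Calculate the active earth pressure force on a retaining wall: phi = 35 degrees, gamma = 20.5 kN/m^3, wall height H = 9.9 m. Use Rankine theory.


Compute active earth pressure coefficient:
Ka = tan^2(45 - phi/2) = tan^2(27.5) = 0.27099
Compute active force:
Pa = 0.5 * Ka * gamma * H^2
Pa = 0.5 * 0.27099 * 20.5 * 9.9^2
Pa = 272.24 kN/m


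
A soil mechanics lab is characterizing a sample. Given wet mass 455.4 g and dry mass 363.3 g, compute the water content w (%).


Using w = (m_wet - m_dry) / m_dry * 100
m_wet - m_dry = 455.4 - 363.3 = 92.1 g
w = 92.1 / 363.3 * 100
w = 25.35 %


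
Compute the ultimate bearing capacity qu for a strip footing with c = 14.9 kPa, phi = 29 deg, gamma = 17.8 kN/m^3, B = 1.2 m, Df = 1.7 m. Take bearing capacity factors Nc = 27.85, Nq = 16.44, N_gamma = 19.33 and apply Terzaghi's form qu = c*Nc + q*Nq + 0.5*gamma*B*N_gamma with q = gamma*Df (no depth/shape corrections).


Result: 1118.88 kPa

Derivation:
Compute qu = c*Nc + gamma*Df*Nq + 0.5*gamma*B*N_gamma
Term 1: 14.9 * 27.85 = 414.965
Term 2: 17.8 * 1.7 * 16.44 = 497.4744
Term 3: 0.5 * 17.8 * 1.2 * 19.33 = 206.4444
qu = 414.965 + 497.4744 + 206.4444
qu = 1118.88 kPa


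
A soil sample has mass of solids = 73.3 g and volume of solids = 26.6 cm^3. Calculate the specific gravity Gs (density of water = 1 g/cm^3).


Using Gs = m_s / (V_s * rho_w)
Since rho_w = 1 g/cm^3:
Gs = 73.3 / 26.6
Gs = 2.756


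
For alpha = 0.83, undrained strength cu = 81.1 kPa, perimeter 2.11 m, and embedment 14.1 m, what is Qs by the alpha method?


Using Qs = alpha * cu * perimeter * L
Qs = 0.83 * 81.1 * 2.11 * 14.1
Qs = 2002.63 kN


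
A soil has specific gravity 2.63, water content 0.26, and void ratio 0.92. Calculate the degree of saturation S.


Using S = Gs * w / e
S = 2.63 * 0.26 / 0.92
S = 0.7433


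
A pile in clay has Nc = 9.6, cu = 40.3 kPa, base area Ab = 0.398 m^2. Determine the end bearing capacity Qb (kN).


Using Qb = Nc * cu * Ab
Qb = 9.6 * 40.3 * 0.398
Qb = 153.98 kN


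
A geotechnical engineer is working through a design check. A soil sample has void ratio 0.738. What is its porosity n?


Result: 0.4246

Derivation:
Using the relation n = e / (1 + e)
n = 0.738 / (1 + 0.738)
n = 0.738 / 1.738
n = 0.4246


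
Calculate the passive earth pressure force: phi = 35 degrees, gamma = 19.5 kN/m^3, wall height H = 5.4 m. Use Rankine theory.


Result: 1049.15 kN/m

Derivation:
Compute passive earth pressure coefficient:
Kp = tan^2(45 + phi/2) = tan^2(62.5) = 3.690172
Compute passive force:
Pp = 0.5 * Kp * gamma * H^2
Pp = 0.5 * 3.690172 * 19.5 * 5.4^2
Pp = 1049.15 kN/m


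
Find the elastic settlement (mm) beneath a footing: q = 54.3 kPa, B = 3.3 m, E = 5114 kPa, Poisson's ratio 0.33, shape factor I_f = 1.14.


Using Se = q * B * (1 - nu^2) * I_f / E
1 - nu^2 = 1 - 0.33^2 = 0.8911
Se = 54.3 * 3.3 * 0.8911 * 1.14 / 5114
Se = 0.035595 m
Convert to mm: Se = 0.035595 * 1000 = 35.595 mm


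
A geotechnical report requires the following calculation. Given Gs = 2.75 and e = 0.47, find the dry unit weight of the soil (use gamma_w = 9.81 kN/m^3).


Using gamma_d = Gs * gamma_w / (1 + e)
gamma_d = 2.75 * 9.81 / (1 + 0.47)
gamma_d = 2.75 * 9.81 / 1.47
gamma_d = 18.352 kN/m^3


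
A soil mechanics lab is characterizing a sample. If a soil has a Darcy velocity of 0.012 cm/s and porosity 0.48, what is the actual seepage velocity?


Using v_s = v_d / n
v_s = 0.012 / 0.48
v_s = 0.025 cm/s


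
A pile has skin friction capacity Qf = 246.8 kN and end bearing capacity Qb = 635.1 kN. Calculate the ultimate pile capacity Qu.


Result: 881.9 kN

Derivation:
Using Qu = Qf + Qb
Qu = 246.8 + 635.1
Qu = 881.9 kN


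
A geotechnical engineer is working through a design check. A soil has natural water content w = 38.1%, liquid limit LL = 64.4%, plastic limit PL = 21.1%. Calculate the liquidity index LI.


Result: 0.393

Derivation:
First compute the plasticity index:
PI = LL - PL = 64.4 - 21.1 = 43.3
Then compute the liquidity index:
LI = (w - PL) / PI
LI = (38.1 - 21.1) / 43.3
LI = 0.393


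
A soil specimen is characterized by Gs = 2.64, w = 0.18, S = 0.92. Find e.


Using the relation e = Gs * w / S
e = 2.64 * 0.18 / 0.92
e = 0.5165


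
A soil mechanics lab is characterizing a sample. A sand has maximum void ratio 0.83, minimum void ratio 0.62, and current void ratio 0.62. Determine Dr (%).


Result: 100.0 %

Derivation:
Using Dr = (e_max - e) / (e_max - e_min) * 100
e_max - e = 0.83 - 0.62 = 0.21
e_max - e_min = 0.83 - 0.62 = 0.21
Dr = 0.21 / 0.21 * 100
Dr = 100.0 %


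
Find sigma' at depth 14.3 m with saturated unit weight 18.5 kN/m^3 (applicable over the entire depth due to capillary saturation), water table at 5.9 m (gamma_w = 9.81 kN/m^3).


Total stress = gamma_sat * depth
sigma = 18.5 * 14.3 = 264.55 kPa
Pore water pressure u = gamma_w * (depth - d_wt)
u = 9.81 * (14.3 - 5.9) = 82.404 kPa
Effective stress = sigma - u
sigma' = 264.55 - 82.404 = 182.15 kPa


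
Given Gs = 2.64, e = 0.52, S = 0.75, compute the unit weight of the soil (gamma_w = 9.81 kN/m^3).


Using gamma = gamma_w * (Gs + S*e) / (1 + e)
Numerator: Gs + S*e = 2.64 + 0.75*0.52 = 3.03
Denominator: 1 + e = 1 + 0.52 = 1.52
gamma = 9.81 * 3.03 / 1.52
gamma = 19.555 kN/m^3


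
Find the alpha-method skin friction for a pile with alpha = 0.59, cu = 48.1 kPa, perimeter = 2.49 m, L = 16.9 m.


Using Qs = alpha * cu * perimeter * L
Qs = 0.59 * 48.1 * 2.49 * 16.9
Qs = 1194.22 kN


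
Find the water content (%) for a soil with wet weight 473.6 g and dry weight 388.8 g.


Using w = (m_wet - m_dry) / m_dry * 100
m_wet - m_dry = 473.6 - 388.8 = 84.8 g
w = 84.8 / 388.8 * 100
w = 21.81 %


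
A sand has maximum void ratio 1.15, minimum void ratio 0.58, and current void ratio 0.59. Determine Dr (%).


Using Dr = (e_max - e) / (e_max - e_min) * 100
e_max - e = 1.15 - 0.59 = 0.56
e_max - e_min = 1.15 - 0.58 = 0.57
Dr = 0.56 / 0.57 * 100
Dr = 98.25 %


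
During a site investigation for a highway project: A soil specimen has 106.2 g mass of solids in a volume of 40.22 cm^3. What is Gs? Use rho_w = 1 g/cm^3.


Result: 2.64

Derivation:
Using Gs = m_s / (V_s * rho_w)
Since rho_w = 1 g/cm^3:
Gs = 106.2 / 40.22
Gs = 2.64


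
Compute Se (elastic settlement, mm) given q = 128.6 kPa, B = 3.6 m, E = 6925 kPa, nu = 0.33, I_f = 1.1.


Result: 65.53 mm

Derivation:
Using Se = q * B * (1 - nu^2) * I_f / E
1 - nu^2 = 1 - 0.33^2 = 0.8911
Se = 128.6 * 3.6 * 0.8911 * 1.1 / 6925
Se = 0.065530 m
Convert to mm: Se = 0.065530 * 1000 = 65.53 mm


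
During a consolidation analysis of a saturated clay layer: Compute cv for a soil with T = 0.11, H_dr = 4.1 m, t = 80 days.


Using cv = T * H_dr^2 / t
H_dr^2 = 4.1^2 = 16.81
cv = 0.11 * 16.81 / 80
cv = 0.02311 m^2/day


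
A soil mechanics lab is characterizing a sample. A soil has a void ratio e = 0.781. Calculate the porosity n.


Result: 0.4385

Derivation:
Using the relation n = e / (1 + e)
n = 0.781 / (1 + 0.781)
n = 0.781 / 1.781
n = 0.4385


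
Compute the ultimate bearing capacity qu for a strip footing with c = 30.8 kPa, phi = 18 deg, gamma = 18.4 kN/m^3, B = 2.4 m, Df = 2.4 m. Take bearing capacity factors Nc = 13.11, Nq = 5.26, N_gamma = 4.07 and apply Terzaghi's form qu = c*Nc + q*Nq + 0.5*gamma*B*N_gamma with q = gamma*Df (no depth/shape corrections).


Compute qu = c*Nc + gamma*Df*Nq + 0.5*gamma*B*N_gamma
Term 1: 30.8 * 13.11 = 403.788
Term 2: 18.4 * 2.4 * 5.26 = 232.2816
Term 3: 0.5 * 18.4 * 2.4 * 4.07 = 89.8656
qu = 403.788 + 232.2816 + 89.8656
qu = 725.94 kPa


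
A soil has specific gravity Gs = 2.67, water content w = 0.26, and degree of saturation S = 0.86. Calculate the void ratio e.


Using the relation e = Gs * w / S
e = 2.67 * 0.26 / 0.86
e = 0.8072


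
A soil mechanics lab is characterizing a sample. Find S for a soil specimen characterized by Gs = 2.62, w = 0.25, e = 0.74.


Result: 0.8851

Derivation:
Using S = Gs * w / e
S = 2.62 * 0.25 / 0.74
S = 0.8851


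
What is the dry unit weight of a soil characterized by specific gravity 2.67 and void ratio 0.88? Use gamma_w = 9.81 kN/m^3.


Using gamma_d = Gs * gamma_w / (1 + e)
gamma_d = 2.67 * 9.81 / (1 + 0.88)
gamma_d = 2.67 * 9.81 / 1.88
gamma_d = 13.932 kN/m^3


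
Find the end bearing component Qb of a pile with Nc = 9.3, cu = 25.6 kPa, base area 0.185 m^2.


Using Qb = Nc * cu * Ab
Qb = 9.3 * 25.6 * 0.185
Qb = 44.04 kN


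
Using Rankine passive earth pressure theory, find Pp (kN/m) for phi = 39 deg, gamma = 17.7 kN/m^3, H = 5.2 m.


Compute passive earth pressure coefficient:
Kp = tan^2(45 + phi/2) = tan^2(64.5) = 4.395495
Compute passive force:
Pp = 0.5 * Kp * gamma * H^2
Pp = 0.5 * 4.395495 * 17.7 * 5.2^2
Pp = 1051.86 kN/m


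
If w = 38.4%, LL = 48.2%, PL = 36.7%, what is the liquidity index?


First compute the plasticity index:
PI = LL - PL = 48.2 - 36.7 = 11.5
Then compute the liquidity index:
LI = (w - PL) / PI
LI = (38.4 - 36.7) / 11.5
LI = 0.148


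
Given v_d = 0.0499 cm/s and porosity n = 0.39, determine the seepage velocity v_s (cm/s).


Result: 0.12795 cm/s

Derivation:
Using v_s = v_d / n
v_s = 0.0499 / 0.39
v_s = 0.12795 cm/s


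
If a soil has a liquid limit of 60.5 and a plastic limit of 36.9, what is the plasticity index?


Using PI = LL - PL
PI = 60.5 - 36.9
PI = 23.6


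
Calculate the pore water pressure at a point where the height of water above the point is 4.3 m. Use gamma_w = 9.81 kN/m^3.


Using u = gamma_w * h_w
u = 9.81 * 4.3
u = 42.18 kPa


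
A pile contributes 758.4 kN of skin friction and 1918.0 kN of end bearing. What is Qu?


Result: 2676.4 kN

Derivation:
Using Qu = Qf + Qb
Qu = 758.4 + 1918.0
Qu = 2676.4 kN


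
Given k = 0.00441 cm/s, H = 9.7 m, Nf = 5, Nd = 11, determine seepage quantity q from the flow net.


Convert k to m/s for unit consistency with H:
k = 0.00441 cm/s = 0.00441 / 100 m/s = 4.41e-05 m/s
Using q = k * H * Nf / Nd
Nf / Nd = 5 / 11 = 0.4545
q = 4.41e-05 * 9.7 * 0.4545
q = 0.0001944 m^3/s per m


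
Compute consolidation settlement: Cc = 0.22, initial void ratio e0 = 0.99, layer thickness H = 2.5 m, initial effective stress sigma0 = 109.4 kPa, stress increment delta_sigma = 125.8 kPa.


Result: 0.0919 m

Derivation:
Using Sc = Cc * H / (1 + e0) * log10((sigma0 + delta_sigma) / sigma0)
Stress ratio = (109.4 + 125.8) / 109.4 = 2.14991
log10(2.14991) = 0.33242
Cc * H / (1 + e0) = 0.22 * 2.5 / (1 + 0.99) = 0.276382
Sc = 0.276382 * 0.33242
Sc = 0.0919 m


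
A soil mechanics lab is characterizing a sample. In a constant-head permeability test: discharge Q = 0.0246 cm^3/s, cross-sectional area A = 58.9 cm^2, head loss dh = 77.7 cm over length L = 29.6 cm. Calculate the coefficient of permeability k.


Result: 0.000159 cm/s

Derivation:
Compute hydraulic gradient:
i = dh / L = 77.7 / 29.6 = 2.625
Then apply Darcy's law:
k = Q / (A * i)
k = 0.0246 / (58.9 * 2.625)
k = 0.0246 / 154.612
k = 0.000159 cm/s


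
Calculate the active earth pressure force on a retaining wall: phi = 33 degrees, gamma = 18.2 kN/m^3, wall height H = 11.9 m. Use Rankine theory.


Compute active earth pressure coefficient:
Ka = tan^2(45 - phi/2) = tan^2(28.5) = 0.294801
Compute active force:
Pa = 0.5 * Ka * gamma * H^2
Pa = 0.5 * 0.294801 * 18.2 * 11.9^2
Pa = 379.9 kN/m


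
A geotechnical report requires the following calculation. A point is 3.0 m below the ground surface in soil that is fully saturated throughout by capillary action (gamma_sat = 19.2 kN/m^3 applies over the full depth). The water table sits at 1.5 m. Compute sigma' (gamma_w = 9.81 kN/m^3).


Total stress = gamma_sat * depth
sigma = 19.2 * 3.0 = 57.6 kPa
Pore water pressure u = gamma_w * (depth - d_wt)
u = 9.81 * (3.0 - 1.5) = 14.715 kPa
Effective stress = sigma - u
sigma' = 57.6 - 14.715 = 42.89 kPa


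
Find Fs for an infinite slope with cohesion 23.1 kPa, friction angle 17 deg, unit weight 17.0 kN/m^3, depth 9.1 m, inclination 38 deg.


Result: 0.699

Derivation:
Using Fs = c / (gamma*H*sin(beta)*cos(beta)) + tan(phi)/tan(beta)
Cohesion contribution = 23.1 / (17.0*9.1*sin(38)*cos(38))
Cohesion contribution = 0.307785
Friction contribution = tan(17)/tan(38) = 0.391317
Fs = 0.307785 + 0.391317
Fs = 0.699


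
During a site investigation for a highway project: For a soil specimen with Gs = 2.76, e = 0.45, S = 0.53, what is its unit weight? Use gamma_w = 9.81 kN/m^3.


Using gamma = gamma_w * (Gs + S*e) / (1 + e)
Numerator: Gs + S*e = 2.76 + 0.53*0.45 = 2.9985
Denominator: 1 + e = 1 + 0.45 = 1.45
gamma = 9.81 * 2.9985 / 1.45
gamma = 20.286 kN/m^3


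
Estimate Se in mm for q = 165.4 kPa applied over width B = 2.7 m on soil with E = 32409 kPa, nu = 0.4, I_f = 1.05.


Result: 12.154 mm

Derivation:
Using Se = q * B * (1 - nu^2) * I_f / E
1 - nu^2 = 1 - 0.4^2 = 0.84
Se = 165.4 * 2.7 * 0.84 * 1.05 / 32409
Se = 0.012154 m
Convert to mm: Se = 0.012154 * 1000 = 12.154 mm


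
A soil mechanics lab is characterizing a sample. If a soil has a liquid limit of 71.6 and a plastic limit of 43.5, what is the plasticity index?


Using PI = LL - PL
PI = 71.6 - 43.5
PI = 28.1


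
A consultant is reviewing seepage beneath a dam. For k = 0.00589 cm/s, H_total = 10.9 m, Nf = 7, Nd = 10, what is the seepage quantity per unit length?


Convert k to m/s for unit consistency with H:
k = 0.00589 cm/s = 0.00589 / 100 m/s = 5.89e-05 m/s
Using q = k * H * Nf / Nd
Nf / Nd = 7 / 10 = 0.7
q = 5.89e-05 * 10.9 * 0.7
q = 0.0004494 m^3/s per m


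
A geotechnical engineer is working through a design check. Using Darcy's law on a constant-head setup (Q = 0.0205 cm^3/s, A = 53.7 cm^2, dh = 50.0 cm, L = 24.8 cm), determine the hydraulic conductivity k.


Compute hydraulic gradient:
i = dh / L = 50.0 / 24.8 = 2.01613
Then apply Darcy's law:
k = Q / (A * i)
k = 0.0205 / (53.7 * 2.01613)
k = 0.0205 / 108.266
k = 0.000189 cm/s


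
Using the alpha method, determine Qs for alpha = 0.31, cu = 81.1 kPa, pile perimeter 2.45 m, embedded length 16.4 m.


Result: 1010.17 kN

Derivation:
Using Qs = alpha * cu * perimeter * L
Qs = 0.31 * 81.1 * 2.45 * 16.4
Qs = 1010.17 kN


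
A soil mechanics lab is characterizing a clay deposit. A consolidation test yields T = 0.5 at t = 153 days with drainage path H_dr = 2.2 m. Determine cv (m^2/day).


Using cv = T * H_dr^2 / t
H_dr^2 = 2.2^2 = 4.84
cv = 0.5 * 4.84 / 153
cv = 0.01582 m^2/day


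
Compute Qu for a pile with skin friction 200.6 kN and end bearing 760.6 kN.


Result: 961.2 kN

Derivation:
Using Qu = Qf + Qb
Qu = 200.6 + 760.6
Qu = 961.2 kN


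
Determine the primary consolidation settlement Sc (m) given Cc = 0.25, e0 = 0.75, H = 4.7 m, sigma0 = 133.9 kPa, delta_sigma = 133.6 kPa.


Using Sc = Cc * H / (1 + e0) * log10((sigma0 + delta_sigma) / sigma0)
Stress ratio = (133.9 + 133.6) / 133.9 = 1.99776
log10(1.99776) = 0.300543
Cc * H / (1 + e0) = 0.25 * 4.7 / (1 + 0.75) = 0.671429
Sc = 0.671429 * 0.300543
Sc = 0.2018 m


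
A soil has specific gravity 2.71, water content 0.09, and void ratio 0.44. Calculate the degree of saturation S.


Using S = Gs * w / e
S = 2.71 * 0.09 / 0.44
S = 0.5543


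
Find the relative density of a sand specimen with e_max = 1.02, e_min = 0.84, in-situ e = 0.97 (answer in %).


Using Dr = (e_max - e) / (e_max - e_min) * 100
e_max - e = 1.02 - 0.97 = 0.05
e_max - e_min = 1.02 - 0.84 = 0.18
Dr = 0.05 / 0.18 * 100
Dr = 27.78 %


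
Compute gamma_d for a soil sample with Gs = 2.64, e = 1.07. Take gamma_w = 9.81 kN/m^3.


Using gamma_d = Gs * gamma_w / (1 + e)
gamma_d = 2.64 * 9.81 / (1 + 1.07)
gamma_d = 2.64 * 9.81 / 2.07
gamma_d = 12.511 kN/m^3


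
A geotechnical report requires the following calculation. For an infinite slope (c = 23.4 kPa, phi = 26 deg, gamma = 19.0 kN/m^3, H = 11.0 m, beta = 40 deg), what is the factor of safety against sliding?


Result: 0.809

Derivation:
Using Fs = c / (gamma*H*sin(beta)*cos(beta)) + tan(phi)/tan(beta)
Cohesion contribution = 23.4 / (19.0*11.0*sin(40)*cos(40))
Cohesion contribution = 0.227378
Friction contribution = tan(26)/tan(40) = 0.581257
Fs = 0.227378 + 0.581257
Fs = 0.809


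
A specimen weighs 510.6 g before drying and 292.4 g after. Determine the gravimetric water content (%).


Using w = (m_wet - m_dry) / m_dry * 100
m_wet - m_dry = 510.6 - 292.4 = 218.2 g
w = 218.2 / 292.4 * 100
w = 74.62 %


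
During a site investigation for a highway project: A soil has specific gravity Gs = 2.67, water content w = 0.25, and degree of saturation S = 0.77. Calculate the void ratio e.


Using the relation e = Gs * w / S
e = 2.67 * 0.25 / 0.77
e = 0.8669


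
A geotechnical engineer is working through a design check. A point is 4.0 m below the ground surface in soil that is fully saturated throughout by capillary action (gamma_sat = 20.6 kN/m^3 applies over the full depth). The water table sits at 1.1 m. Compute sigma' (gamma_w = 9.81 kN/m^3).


Total stress = gamma_sat * depth
sigma = 20.6 * 4.0 = 82.4 kPa
Pore water pressure u = gamma_w * (depth - d_wt)
u = 9.81 * (4.0 - 1.1) = 28.449 kPa
Effective stress = sigma - u
sigma' = 82.4 - 28.449 = 53.95 kPa


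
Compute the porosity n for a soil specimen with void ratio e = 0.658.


Result: 0.3969

Derivation:
Using the relation n = e / (1 + e)
n = 0.658 / (1 + 0.658)
n = 0.658 / 1.658
n = 0.3969


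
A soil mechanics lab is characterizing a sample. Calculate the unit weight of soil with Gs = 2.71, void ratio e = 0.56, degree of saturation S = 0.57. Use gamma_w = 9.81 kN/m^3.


Using gamma = gamma_w * (Gs + S*e) / (1 + e)
Numerator: Gs + S*e = 2.71 + 0.57*0.56 = 3.0292
Denominator: 1 + e = 1 + 0.56 = 1.56
gamma = 9.81 * 3.0292 / 1.56
gamma = 19.049 kN/m^3


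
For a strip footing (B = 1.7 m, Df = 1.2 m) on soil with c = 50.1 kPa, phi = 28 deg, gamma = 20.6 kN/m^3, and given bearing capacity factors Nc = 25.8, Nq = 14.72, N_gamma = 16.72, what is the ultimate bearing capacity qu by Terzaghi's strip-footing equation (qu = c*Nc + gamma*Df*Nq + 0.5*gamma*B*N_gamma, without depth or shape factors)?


Compute qu = c*Nc + gamma*Df*Nq + 0.5*gamma*B*N_gamma
Term 1: 50.1 * 25.8 = 1292.58
Term 2: 20.6 * 1.2 * 14.72 = 363.8784
Term 3: 0.5 * 20.6 * 1.7 * 16.72 = 292.7672
qu = 1292.58 + 363.8784 + 292.7672
qu = 1949.23 kPa


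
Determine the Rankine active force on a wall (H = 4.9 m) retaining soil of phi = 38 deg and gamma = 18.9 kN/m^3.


Compute active earth pressure coefficient:
Ka = tan^2(45 - phi/2) = tan^2(26.0) = 0.237883
Compute active force:
Pa = 0.5 * Ka * gamma * H^2
Pa = 0.5 * 0.237883 * 18.9 * 4.9^2
Pa = 53.97 kN/m


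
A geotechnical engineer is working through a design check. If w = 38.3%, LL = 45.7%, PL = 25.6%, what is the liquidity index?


First compute the plasticity index:
PI = LL - PL = 45.7 - 25.6 = 20.1
Then compute the liquidity index:
LI = (w - PL) / PI
LI = (38.3 - 25.6) / 20.1
LI = 0.632


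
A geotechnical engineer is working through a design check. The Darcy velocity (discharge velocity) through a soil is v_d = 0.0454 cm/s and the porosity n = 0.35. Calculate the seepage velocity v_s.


Using v_s = v_d / n
v_s = 0.0454 / 0.35
v_s = 0.12971 cm/s


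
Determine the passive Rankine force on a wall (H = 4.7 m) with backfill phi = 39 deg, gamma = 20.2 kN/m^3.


Compute passive earth pressure coefficient:
Kp = tan^2(45 + phi/2) = tan^2(64.5) = 4.395495
Compute passive force:
Pp = 0.5 * Kp * gamma * H^2
Pp = 0.5 * 4.395495 * 20.2 * 4.7^2
Pp = 980.67 kN/m
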